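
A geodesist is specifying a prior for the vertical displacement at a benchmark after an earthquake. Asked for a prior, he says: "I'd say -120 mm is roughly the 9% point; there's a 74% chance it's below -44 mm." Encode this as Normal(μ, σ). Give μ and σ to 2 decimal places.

The p-quantile of Normal(μ,σ) is μ + z_p·σ, with z_{0.09} = -1.341 and z_{0.74} = 0.6433.
Eliminate σ: μ = (z₂·x₁ − z₁·x₂)/(z₂ − z₁) = (0.6433·-120 − (-1.341)·-44)/1.984 = -68.64.
Then σ = (x₂ − x₁)/(z₂ − z₁) = (-44 − -120)/1.984 = 38.30.

μ = -68.64, σ = 38.30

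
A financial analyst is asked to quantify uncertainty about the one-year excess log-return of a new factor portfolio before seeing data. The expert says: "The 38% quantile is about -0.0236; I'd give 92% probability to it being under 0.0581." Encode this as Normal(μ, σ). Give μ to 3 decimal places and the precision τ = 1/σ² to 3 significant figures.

The p-quantile of Normal(μ,σ) is μ + z_p·σ, with z_{0.38} = -0.3055 and z_{0.92} = 1.405.
Eliminate σ: μ = (z₂·x₁ − z₁·x₂)/(z₂ − z₁) = (1.405·-0.0236 − (-0.3055)·0.0581)/1.711 = -0.009.
Then σ = (x₂ − x₁)/(z₂ − z₁) = (0.0581 − -0.0236)/1.711 = 0.048.
Precision τ = 1/σ² = 1/0.04776² = 438.

μ = -0.009, τ = 438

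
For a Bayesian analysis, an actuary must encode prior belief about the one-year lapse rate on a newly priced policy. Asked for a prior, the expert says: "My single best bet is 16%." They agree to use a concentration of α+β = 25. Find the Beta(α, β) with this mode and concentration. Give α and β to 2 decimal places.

For α,β > 1 the Beta mode is (α−1)/(α+β−2). With α+β = 25, the mode is (α−1)/23.
Set (α−1)/23 = 0.16 → α = 1 + 0.16·23 = 4.68.
β = 25 − α = 20.32.

α = 4.68, β = 20.32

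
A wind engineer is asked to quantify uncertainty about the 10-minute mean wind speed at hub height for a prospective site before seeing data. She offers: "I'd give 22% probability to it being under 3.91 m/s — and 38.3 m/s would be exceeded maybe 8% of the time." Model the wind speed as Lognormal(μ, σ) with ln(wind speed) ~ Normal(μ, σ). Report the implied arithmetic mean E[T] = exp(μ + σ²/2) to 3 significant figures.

If T ~ Lognormal(μ,σ) then ln T ~ Normal(μ,σ), so the p-quantile of ln T is μ + z_p·σ.
ln(3.91) = 1.364 and ln(38.3) = 3.645; z_{0.22} = -0.7722, z_{0.92} = 1.405.
σ = (3.645 − 1.364)/(1.405 − (-0.7722)) = 1.048.
μ = 1.364 − (-0.7722)·1.048 = 2.173.
E[T] = exp(μ + σ²/2) = exp(2.173 + 0.5492) = 15.2 m/s.

E[T] ≈ 15.2 m/s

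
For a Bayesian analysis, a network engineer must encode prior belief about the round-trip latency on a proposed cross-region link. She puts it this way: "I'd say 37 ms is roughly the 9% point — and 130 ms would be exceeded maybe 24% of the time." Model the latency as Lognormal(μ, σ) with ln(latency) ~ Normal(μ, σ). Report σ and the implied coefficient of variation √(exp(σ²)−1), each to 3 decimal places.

If T ~ Lognormal(μ,σ) then ln T ~ Normal(μ,σ), so the p-quantile of ln T is μ + z_p·σ.
ln(37) = 3.611 and ln(130) = 4.868; z_{0.09} = -1.341, z_{0.76} = 0.7063.
σ = (4.868 − 3.611)/(0.7063 − (-1.341)) = 0.614.
μ = 3.611 − (-1.341)·0.614 = 4.434.
CV = √(exp(σ²)−1) = √(exp(0.3768)−1) = 0.677.

σ ≈ 0.614, CV ≈ 0.677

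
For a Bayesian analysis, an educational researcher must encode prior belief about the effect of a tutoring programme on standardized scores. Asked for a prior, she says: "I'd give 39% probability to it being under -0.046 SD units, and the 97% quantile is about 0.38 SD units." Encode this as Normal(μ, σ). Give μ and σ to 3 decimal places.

The p-quantile of Normal(μ,σ) is μ + z_p·σ, with z_{0.39} = -0.2793 and z_{0.97} = 1.881.
Eliminate σ: μ = (z₂·x₁ − z₁·x₂)/(z₂ − z₁) = (1.881·-0.046 − (-0.2793)·0.38)/2.16 = 0.009.
Then σ = (x₂ − x₁)/(z₂ − z₁) = (0.38 − -0.046)/2.16 = 0.197.

μ = 0.009, σ = 0.197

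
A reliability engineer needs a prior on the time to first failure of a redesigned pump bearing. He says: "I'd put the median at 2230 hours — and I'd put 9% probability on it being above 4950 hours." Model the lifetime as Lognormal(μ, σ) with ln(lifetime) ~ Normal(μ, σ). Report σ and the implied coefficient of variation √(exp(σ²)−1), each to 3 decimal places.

σ ≈ 0.595, CV ≈ 0.651

If T ~ Lognormal(μ,σ) then ln T ~ Normal(μ,σ), so the p-quantile of ln T is μ + z_p·σ.
ln(2230) = 7.71 and ln(4950) = 8.507; z_{0.5} = 0, z_{0.91} = 1.341.
σ = (8.507 − 7.71)/(1.341 − (0)) = 0.595.
μ = 7.71 − (0)·0.595 = 7.710.
CV = √(exp(σ²)−1) = √(exp(0.3537)−1) = 0.651.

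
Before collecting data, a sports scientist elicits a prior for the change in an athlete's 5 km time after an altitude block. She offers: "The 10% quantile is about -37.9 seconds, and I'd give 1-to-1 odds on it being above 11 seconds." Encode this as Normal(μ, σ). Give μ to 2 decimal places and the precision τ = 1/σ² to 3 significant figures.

For Normal(μ,σ), the p-quantile is μ + z_p·σ. Here z_{0.1} = -1.282, z_{0.5} = 0.
So -37.9 = μ − 1.282σ and 11 = μ + 0σ.
Subtracting: σ = (11 − -37.9)/(0 − (-1.282)) = 38.16.
Then μ = -37.9 − (-1.282)·38.16 = 11.00.
Precision τ = 1/σ² = 1/38.16² = 0.000687.

μ = 11.00, τ = 0.000687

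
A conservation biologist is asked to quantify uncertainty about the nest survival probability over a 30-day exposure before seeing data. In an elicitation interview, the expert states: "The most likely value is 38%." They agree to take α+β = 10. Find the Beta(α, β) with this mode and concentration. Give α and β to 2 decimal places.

α = 4.04, β = 5.96

For α,β > 1 the Beta mode is (α−1)/(α+β−2). With α+β = 10, the mode is (α−1)/8.
Set (α−1)/8 = 0.38 → α = 1 + 0.38·8 = 4.04.
β = 10 − α = 5.96.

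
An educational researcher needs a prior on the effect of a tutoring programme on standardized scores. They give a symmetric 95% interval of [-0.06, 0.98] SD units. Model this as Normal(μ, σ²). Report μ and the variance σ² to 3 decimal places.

μ = 0.460, σ² = 0.070

A symmetric 95% interval runs μ ± z·σ with z = 1.96.
Half-width = 0.52, so σ = 0.52/1.96 = 0.2653 and σ² = 0.070.
μ is the interval midpoint, 0.460.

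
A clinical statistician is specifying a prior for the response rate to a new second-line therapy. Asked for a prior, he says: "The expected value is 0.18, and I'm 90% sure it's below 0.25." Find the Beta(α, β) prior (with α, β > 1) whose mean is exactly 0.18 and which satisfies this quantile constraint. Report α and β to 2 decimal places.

α ≈ 9.42, β ≈ 42.91

With mean 0.18 fixed, write α = 0.18s, β = 0.82s where s = α+β.
Need P(θ < 0.25) = 0.9 under Beta(0.18s, 0.82s). Normal approximation: (q−m)/√(m(1−m)/s) ≈ z_{0.9} = 1.28, so s ≈ 0.18·0.82·(1.28)²/(0.25−0.18)² = 49.5.
At s = 49.5: P(θ<0.25) ≈ 0.894. Adjusting to match 0.9 gives s ≈ 52.33.
So α = 0.18·52.33 ≈ 9.42, β = 0.82·52.33 ≈ 42.91.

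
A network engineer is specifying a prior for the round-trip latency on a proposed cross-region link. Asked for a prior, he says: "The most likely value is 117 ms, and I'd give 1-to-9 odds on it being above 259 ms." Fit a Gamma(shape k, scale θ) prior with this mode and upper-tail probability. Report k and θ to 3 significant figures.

Gamma(k,θ) with k>1 has mode (k−1)θ, so θ = 117/(k−1).
Need P(X < 259) = 0.9 with θ tied to k this way. Start at k = 2, θ = 117: P(X<259) ≈ 0.649.
Too low — raise k to concentrate. Iterating converges to k ≈ 4.05.
Then θ = 117/(4.05−1) ≈ 38.4.

k ≈ 4.05, θ ≈ 38.4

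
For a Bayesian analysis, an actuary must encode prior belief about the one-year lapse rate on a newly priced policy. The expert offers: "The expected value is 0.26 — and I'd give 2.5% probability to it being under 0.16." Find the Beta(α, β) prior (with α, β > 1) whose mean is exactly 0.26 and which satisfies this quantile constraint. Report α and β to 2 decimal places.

With mean 0.26 fixed, write α = 0.26s, β = 0.74s where s = α+β.
Need P(θ < 0.16) = 0.025 under Beta(0.26s, 0.74s). Normal approximation: (q−m)/√(m(1−m)/s) ≈ z_{0.025} = -1.96, so s ≈ 0.26·0.74·(-1.96)²/(0.16−0.26)² = 73.9.
At s = 73.9: P(θ<0.16) ≈ 0.016. Adjusting to match 0.025 gives s ≈ 62.59.
So α = 0.26·62.59 ≈ 16.27, β = 0.74·62.59 ≈ 46.32.

α ≈ 16.27, β ≈ 46.32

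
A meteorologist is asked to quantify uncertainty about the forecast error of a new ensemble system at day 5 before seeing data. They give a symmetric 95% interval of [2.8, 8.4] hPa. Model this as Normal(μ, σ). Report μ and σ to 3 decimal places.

μ = 5.600, σ = 1.429

A symmetric 95% interval runs μ ± z·σ with z = 1.96.
Half-width = 2.8, so σ = 2.8/1.96 = 1.429.
μ is the interval midpoint, 5.600.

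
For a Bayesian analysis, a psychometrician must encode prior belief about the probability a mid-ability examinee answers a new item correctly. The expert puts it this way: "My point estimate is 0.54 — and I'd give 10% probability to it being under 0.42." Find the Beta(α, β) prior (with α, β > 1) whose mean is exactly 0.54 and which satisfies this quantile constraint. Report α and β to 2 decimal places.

With mean 0.54 fixed, write α = 0.54s, β = 0.46s where s = α+β.
Need P(θ < 0.42) = 0.1 under Beta(0.54s, 0.46s). Normal approximation: (q−m)/√(m(1−m)/s) ≈ z_{0.1} = -1.28, so s ≈ 0.54·0.46·(-1.28)²/(0.42−0.54)² = 28.3.
At s = 28.3: P(θ<0.42) ≈ 0.100. Adjusting to match 0.1 gives s ≈ 28.29.
So α = 0.54·28.29 ≈ 15.28, β = 0.46·28.29 ≈ 13.01.

α ≈ 15.28, β ≈ 13.01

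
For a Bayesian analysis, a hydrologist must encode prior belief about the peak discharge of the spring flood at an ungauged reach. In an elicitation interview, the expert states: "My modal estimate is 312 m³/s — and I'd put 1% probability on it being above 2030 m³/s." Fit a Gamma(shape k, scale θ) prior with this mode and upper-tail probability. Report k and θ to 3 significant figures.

Gamma(k,θ) with k>1 has mode (k−1)θ, so θ = 312/(k−1).
Need P(X < 2030) = 0.99 with θ tied to k this way. Start at k = 2, θ = 312: P(X<2030) ≈ 0.989.
Too low — raise k to concentrate. Iterating converges to k ≈ 2.03.
Then θ = 312/(2.03−1) ≈ 303.

k ≈ 2.03, θ ≈ 303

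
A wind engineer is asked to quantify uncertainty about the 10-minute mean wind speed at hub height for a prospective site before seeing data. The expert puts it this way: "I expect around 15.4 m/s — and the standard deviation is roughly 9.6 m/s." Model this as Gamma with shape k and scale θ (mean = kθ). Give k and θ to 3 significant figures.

For Gamma(k, scale θ): mean = kθ, variance = kθ², so CV = 1/√k.
CV = SD/mean = 9.6/15.4 = 0.6234, hence k = 1/CV² = 2.57.
Then θ = mean/k = 15.4/2.57 = 5.98.

k ≈ 2.57, θ ≈ 5.98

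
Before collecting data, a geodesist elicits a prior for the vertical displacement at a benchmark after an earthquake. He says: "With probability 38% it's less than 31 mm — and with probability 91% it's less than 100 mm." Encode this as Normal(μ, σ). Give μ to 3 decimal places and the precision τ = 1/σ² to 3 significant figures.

μ = 43.804, τ = 0.000569

The p-quantile of Normal(μ,σ) is μ + z_p·σ, with z_{0.38} = -0.3055 and z_{0.91} = 1.341.
Eliminate σ: μ = (z₂·x₁ − z₁·x₂)/(z₂ − z₁) = (1.341·31 − (-0.3055)·100)/1.646 = 43.804.
Then σ = (x₂ − x₁)/(z₂ − z₁) = (100 − 31)/1.646 = 41.914.
Precision τ = 1/σ² = 1/41.91² = 0.000569.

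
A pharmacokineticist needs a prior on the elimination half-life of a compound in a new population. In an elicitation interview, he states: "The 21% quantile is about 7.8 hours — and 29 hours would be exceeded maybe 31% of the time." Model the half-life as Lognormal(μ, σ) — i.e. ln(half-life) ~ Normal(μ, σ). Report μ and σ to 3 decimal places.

μ ≈ 2.867, σ ≈ 1.008

If T ~ Lognormal(μ,σ) then ln T ~ Normal(μ,σ), so the p-quantile of ln T is μ + z_p·σ.
ln(7.8) = 2.054 and ln(29) = 3.367; z_{0.21} = -0.8064, z_{0.69} = 0.4959.
σ = (3.367 − 2.054)/(0.4959 − (-0.8064)) = 1.008.
μ = 2.054 − (-0.8064)·1.008 = 2.867.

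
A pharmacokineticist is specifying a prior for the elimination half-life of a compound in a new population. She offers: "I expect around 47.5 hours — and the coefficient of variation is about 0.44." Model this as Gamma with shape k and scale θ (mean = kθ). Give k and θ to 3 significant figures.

For Gamma(k, scale θ): mean = kθ, variance = kθ², so CV = 1/√k.
CV = 0.44, hence k = 1/CV² = 5.17.
Then θ = mean/k = 47.5/5.17 = 9.2.

k ≈ 5.17, θ ≈ 9.2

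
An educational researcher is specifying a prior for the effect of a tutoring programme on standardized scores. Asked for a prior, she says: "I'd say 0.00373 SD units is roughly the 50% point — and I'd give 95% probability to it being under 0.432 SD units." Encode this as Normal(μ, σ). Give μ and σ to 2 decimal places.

μ = 0.00, σ = 0.26

The p-quantile of Normal(μ,σ) is μ + z_p·σ, with z_{0.5} = 0 and z_{0.95} = 1.645.
Eliminate σ: μ = (z₂·x₁ − z₁·x₂)/(z₂ − z₁) = (1.645·0.00373 − (0)·0.432)/1.645 = 0.00.
Then σ = (x₂ − x₁)/(z₂ − z₁) = (0.432 − 0.00373)/1.645 = 0.26.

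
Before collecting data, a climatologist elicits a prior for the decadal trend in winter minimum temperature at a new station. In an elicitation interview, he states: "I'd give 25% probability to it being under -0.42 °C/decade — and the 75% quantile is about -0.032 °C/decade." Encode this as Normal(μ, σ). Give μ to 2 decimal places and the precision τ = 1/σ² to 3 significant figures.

μ = -0.23, τ = 12.1

For Normal(μ,σ), the p-quantile is μ + z_p·σ. Here z_{0.25} = -0.6745, z_{0.75} = 0.6745.
So -0.42 = μ − 0.6745σ and -0.032 = μ + 0.6745σ.
Subtracting: σ = (-0.032 − -0.42)/(0.6745 − (-0.6745)) = 0.29.
Then μ = -0.42 − (-0.6745)·0.29 = -0.23.
Precision τ = 1/σ² = 1/0.2876² = 12.1.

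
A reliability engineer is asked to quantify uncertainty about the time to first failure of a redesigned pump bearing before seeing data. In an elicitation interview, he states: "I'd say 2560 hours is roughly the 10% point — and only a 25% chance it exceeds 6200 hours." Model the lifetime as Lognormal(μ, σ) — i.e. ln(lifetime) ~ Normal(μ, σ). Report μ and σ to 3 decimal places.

If T ~ Lognormal(μ,σ) then ln T ~ Normal(μ,σ), so the p-quantile of ln T is μ + z_p·σ.
ln(2560) = 7.848 and ln(6200) = 8.732; z_{0.1} = -1.282, z_{0.75} = 0.6745.
σ = (8.732 − 7.848)/(0.6745 − (-1.282)) = 0.452.
μ = 7.848 − (-1.282)·0.452 = 8.427.

μ ≈ 8.427, σ ≈ 0.452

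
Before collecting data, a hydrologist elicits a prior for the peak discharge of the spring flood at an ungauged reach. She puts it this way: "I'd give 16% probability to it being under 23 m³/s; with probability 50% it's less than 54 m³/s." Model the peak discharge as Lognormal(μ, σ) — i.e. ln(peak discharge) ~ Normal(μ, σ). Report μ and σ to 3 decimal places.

μ ≈ 3.989, σ ≈ 0.858

If T ~ Lognormal(μ,σ) then ln T ~ Normal(μ,σ), so the p-quantile of ln T is μ + z_p·σ.
ln(23) = 3.135 and ln(54) = 3.989; z_{0.16} = -0.9945, z_{0.5} = 0.
σ = (3.989 − 3.135)/(0 − (-0.9945)) = 0.858.
μ = 3.135 − (-0.9945)·0.858 = 3.989.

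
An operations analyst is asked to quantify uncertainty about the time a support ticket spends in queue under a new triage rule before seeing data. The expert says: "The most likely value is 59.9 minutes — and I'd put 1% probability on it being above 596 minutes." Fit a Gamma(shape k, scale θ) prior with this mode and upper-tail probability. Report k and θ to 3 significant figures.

Gamma(k,θ) with k>1 has mode (k−1)θ, so θ = 59.9/(k−1).
Need P(X < 596) = 0.99 with θ tied to k this way. Start at k = 2, θ = 59.9: P(X<596) ≈ 0.999.
Too high — lower k to spread out. Iterating converges to k ≈ 1.59.
Then θ = 59.9/(1.59−1) ≈ 102.

k ≈ 1.59, θ ≈ 102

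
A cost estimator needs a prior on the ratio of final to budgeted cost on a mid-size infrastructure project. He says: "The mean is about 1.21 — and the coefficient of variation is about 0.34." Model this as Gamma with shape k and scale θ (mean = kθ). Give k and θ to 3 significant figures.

For Gamma(k, scale θ): mean = kθ, variance = kθ², so CV = 1/√k.
CV = 0.34, hence k = 1/CV² = 8.65.
Then θ = mean/k = 1.21/8.65 = 0.14.

k ≈ 8.65, θ ≈ 0.14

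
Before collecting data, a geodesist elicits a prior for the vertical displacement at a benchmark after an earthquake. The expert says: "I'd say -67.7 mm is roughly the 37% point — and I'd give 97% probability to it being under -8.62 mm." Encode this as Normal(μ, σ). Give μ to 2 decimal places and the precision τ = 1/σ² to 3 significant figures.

For Normal(μ,σ), the p-quantile is μ + z_p·σ. Here z_{0.37} = -0.3319, z_{0.97} = 1.881.
So -67.7 = μ − 0.3319σ and -8.62 = μ + 1.881σ.
Subtracting: σ = (-8.62 − -67.7)/(1.881 − (-0.3319)) = 26.70.
Then μ = -67.7 − (-0.3319)·26.70 = -58.84.
Precision τ = 1/σ² = 1/26.7² = 0.0014.

μ = -58.84, τ = 0.0014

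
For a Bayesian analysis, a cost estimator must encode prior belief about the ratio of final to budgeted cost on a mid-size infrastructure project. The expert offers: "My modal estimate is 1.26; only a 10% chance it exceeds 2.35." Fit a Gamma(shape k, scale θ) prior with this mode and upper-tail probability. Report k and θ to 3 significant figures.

k ≈ 5.91, θ ≈ 0.256

Gamma(k,θ) with k>1 has mode (k−1)θ, so θ = 1.26/(k−1).
Need P(X < 2.35) = 0.9 with θ tied to k this way. Start at k = 2, θ = 1.26: P(X<2.35) ≈ 0.556.
Too low — raise k to concentrate. Iterating converges to k ≈ 5.91.
Then θ = 1.26/(5.91−1) ≈ 0.256.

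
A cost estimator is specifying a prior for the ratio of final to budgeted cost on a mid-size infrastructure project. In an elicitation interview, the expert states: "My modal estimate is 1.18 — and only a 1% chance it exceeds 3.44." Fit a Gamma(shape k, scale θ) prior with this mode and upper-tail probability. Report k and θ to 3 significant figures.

k ≈ 4.96, θ ≈ 0.298

Gamma(k,θ) with k>1 has mode (k−1)θ, so θ = 1.18/(k−1).
Need P(X < 3.44) = 0.99 with θ tied to k this way. Start at k = 2, θ = 1.18: P(X<3.44) ≈ 0.788.
Too low — raise k to concentrate. Iterating converges to k ≈ 4.96.
Then θ = 1.18/(4.96−1) ≈ 0.298.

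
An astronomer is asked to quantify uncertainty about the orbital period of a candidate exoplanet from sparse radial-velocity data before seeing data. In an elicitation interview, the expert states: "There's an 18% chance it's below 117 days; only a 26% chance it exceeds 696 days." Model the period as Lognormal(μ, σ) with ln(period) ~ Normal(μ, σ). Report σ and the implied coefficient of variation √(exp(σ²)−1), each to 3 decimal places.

If T ~ Lognormal(μ,σ) then ln T ~ Normal(μ,σ), so the p-quantile of ln T is μ + z_p·σ.
ln(117) = 4.762 and ln(696) = 6.545; z_{0.18} = -0.9154, z_{0.74} = 0.6433.
σ = (6.545 − 4.762)/(0.6433 − (-0.9154)) = 1.144.
μ = 4.762 − (-0.9154)·1.144 = 5.809.
CV = √(exp(σ²)−1) = √(exp(1.3088)−1) = 1.644.

σ ≈ 1.144, CV ≈ 1.644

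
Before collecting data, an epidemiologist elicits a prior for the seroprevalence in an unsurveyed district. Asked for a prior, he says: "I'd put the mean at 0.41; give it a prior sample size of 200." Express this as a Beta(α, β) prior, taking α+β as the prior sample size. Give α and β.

Under the effective-sample-size interpretation, Beta(α, β) has prior mean α/(α+β) and prior sample size α+β.
So α+β = 200 and α/(α+β) = 0.41, giving α = 0.41·200 = 82 and β = 200 − 82 = 118.

α = 82, β = 118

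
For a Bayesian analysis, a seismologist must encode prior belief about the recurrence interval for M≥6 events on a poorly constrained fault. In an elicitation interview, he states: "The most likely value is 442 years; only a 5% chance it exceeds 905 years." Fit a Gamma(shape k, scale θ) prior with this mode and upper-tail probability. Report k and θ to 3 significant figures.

Gamma(k,θ) with k>1 has mode (k−1)θ, so θ = 442/(k−1).
Need P(X < 905) = 0.95 with θ tied to k this way. Start at k = 2, θ = 442: P(X<905) ≈ 0.607.
Too low — raise k to concentrate. Iterating converges to k ≈ 6.39.
Then θ = 442/(6.39−1) ≈ 82.

k ≈ 6.39, θ ≈ 82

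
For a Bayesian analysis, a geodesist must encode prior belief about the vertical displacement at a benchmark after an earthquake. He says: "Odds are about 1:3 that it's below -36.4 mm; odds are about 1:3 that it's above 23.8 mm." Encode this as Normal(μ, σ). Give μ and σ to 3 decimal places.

μ = -6.300, σ = 44.626

For Normal(μ,σ), the p-quantile is μ + z_p·σ. Here z_{0.25} = -0.6745, z_{0.75} = 0.6745.
So -36.4 = μ − 0.6745σ and 23.8 = μ + 0.6745σ.
Subtracting: σ = (23.8 − -36.4)/(0.6745 − (-0.6745)) = 44.626.
Then μ = -36.4 − (-0.6745)·44.626 = -6.300.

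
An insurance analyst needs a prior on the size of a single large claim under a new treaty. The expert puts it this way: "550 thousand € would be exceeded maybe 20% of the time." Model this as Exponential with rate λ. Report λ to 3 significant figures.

λ ≈ 0.00293

P(T > 550.0) = e^(−λ·550.0) = 0.2, so λ = −ln(0.2)/550.0 = 0.00293.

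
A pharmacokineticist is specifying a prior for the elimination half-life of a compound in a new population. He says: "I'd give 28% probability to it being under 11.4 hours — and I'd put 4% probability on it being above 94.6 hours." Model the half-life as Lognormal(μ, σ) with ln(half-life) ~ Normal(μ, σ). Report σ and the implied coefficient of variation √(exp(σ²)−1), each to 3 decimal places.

If T ~ Lognormal(μ,σ) then ln T ~ Normal(μ,σ), so the p-quantile of ln T is μ + z_p·σ.
ln(11.4) = 2.434 and ln(94.6) = 4.55; z_{0.28} = -0.5828, z_{0.96} = 1.751.
σ = (4.55 − 2.434)/(1.751 − (-0.5828)) = 0.907.
μ = 2.434 − (-0.5828)·0.907 = 2.962.
CV = √(exp(σ²)−1) = √(exp(0.8223)−1) = 1.129.

σ ≈ 0.907, CV ≈ 1.129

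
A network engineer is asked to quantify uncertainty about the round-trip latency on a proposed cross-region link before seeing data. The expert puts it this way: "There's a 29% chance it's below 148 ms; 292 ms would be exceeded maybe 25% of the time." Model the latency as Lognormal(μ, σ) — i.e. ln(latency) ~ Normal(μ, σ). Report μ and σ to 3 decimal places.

μ ≈ 5.303, σ ≈ 0.553

If T ~ Lognormal(μ,σ) then ln T ~ Normal(μ,σ), so the p-quantile of ln T is μ + z_p·σ.
ln(148) = 4.997 and ln(292) = 5.677; z_{0.29} = -0.5534, z_{0.75} = 0.6745.
σ = (5.677 − 4.997)/(0.6745 − (-0.5534)) = 0.553.
μ = 4.997 − (-0.5534)·0.553 = 5.303.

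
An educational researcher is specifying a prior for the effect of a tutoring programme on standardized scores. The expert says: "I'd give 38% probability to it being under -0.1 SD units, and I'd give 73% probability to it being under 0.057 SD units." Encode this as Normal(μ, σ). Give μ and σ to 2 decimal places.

The p-quantile of Normal(μ,σ) is μ + z_p·σ, with z_{0.38} = -0.3055 and z_{0.73} = 0.6128.
Eliminate σ: μ = (z₂·x₁ − z₁·x₂)/(z₂ − z₁) = (0.6128·-0.1 − (-0.3055)·0.057)/0.9183 = -0.05.
Then σ = (x₂ − x₁)/(z₂ − z₁) = (0.057 − -0.1)/0.9183 = 0.17.

μ = -0.05, σ = 0.17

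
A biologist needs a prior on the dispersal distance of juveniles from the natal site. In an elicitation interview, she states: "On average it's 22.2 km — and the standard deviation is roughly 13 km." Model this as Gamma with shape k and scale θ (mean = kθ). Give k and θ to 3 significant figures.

k ≈ 2.92, θ ≈ 7.61

For Gamma(k, scale θ): mean = kθ, variance = kθ², so CV = 1/√k.
CV = SD/mean = 13/22.2 = 0.5856, hence k = 1/CV² = 2.92.
Then θ = mean/k = 22.2/2.92 = 7.61.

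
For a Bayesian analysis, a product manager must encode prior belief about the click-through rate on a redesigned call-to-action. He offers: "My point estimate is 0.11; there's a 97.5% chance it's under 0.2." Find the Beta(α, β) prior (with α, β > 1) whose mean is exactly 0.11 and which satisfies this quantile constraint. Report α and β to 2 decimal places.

α ≈ 6.57, β ≈ 53.16

With mean 0.11 fixed, write α = 0.11s, β = 0.89s where s = α+β.
Need P(θ < 0.2) = 0.975 under Beta(0.11s, 0.89s). Normal approximation: (q−m)/√(m(1−m)/s) ≈ z_{0.975} = 1.96, so s ≈ 0.11·0.89·(1.96)²/(0.2−0.11)² = 46.4.
At s = 46.4: P(θ<0.2) ≈ 0.960. Adjusting to match 0.975 gives s ≈ 59.74.
So α = 0.11·59.74 ≈ 6.57, β = 0.89·59.74 ≈ 53.16.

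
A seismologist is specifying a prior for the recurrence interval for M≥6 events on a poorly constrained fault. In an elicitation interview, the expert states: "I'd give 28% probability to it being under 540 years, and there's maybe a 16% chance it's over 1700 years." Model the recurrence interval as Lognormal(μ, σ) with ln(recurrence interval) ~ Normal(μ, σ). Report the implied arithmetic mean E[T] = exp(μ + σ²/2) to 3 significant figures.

E[T] ≈ 1070 years

If T ~ Lognormal(μ,σ) then ln T ~ Normal(μ,σ), so the p-quantile of ln T is μ + z_p·σ.
ln(540) = 6.292 and ln(1700) = 7.438; z_{0.28} = -0.5828, z_{0.84} = 0.9945.
σ = (7.438 − 6.292)/(0.9945 − (-0.5828)) = 0.727.
μ = 6.292 − (-0.5828)·0.727 = 6.715.
E[T] = exp(μ + σ²/2) = exp(6.715 + 0.2643) = 1070 years.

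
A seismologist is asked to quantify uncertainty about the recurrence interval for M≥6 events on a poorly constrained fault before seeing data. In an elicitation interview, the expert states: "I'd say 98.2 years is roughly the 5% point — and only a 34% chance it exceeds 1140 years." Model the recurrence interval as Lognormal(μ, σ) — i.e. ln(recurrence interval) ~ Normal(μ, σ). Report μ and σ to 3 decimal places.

If T ~ Lognormal(μ,σ) then ln T ~ Normal(μ,σ), so the p-quantile of ln T is μ + z_p·σ.
ln(98.2) = 4.587 and ln(1140) = 7.039; z_{0.05} = -1.645, z_{0.66} = 0.4125.
σ = (7.039 − 4.587)/(0.4125 − (-1.645)) = 1.192.
μ = 4.587 − (-1.645)·1.192 = 6.547.

μ ≈ 6.547, σ ≈ 1.192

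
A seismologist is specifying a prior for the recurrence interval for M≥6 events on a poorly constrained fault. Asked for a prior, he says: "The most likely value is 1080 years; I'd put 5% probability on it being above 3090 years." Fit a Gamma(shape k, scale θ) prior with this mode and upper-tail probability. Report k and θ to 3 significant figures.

k ≈ 3.41, θ ≈ 447

Gamma(k,θ) with k>1 has mode (k−1)θ, so θ = 1080/(k−1).
Need P(X < 3090) = 0.95 with θ tied to k this way. Start at k = 2, θ = 1080: P(X<3090) ≈ 0.779.
Too low — raise k to concentrate. Iterating converges to k ≈ 3.41.
Then θ = 1080/(3.41−1) ≈ 447.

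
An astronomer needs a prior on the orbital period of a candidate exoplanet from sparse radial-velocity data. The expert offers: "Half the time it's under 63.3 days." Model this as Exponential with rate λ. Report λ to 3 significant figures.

λ ≈ 0.011

Exponential median = ln 2 / λ, so λ = ln 2 / 63.3 = 0.011.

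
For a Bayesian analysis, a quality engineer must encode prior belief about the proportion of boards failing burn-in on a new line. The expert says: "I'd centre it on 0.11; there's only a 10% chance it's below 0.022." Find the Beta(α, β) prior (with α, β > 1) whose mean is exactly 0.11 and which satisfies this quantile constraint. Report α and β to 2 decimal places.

With mean 0.11 fixed, write α = 0.11s, β = 0.89s where s = α+β.
Need P(θ < 0.022) = 0.1 under Beta(0.11s, 0.89s). Normal approximation: (q−m)/√(m(1−m)/s) ≈ z_{0.1} = -1.28, so s ≈ 0.11·0.89·(-1.28)²/(0.022−0.11)² = 20.8.
At s = 20.8: P(θ<0.022) ≈ 0.040. Adjusting to match 0.1 gives s ≈ 12.99.
So α = 0.11·12.99 ≈ 1.43, β = 0.89·12.99 ≈ 11.56.

α ≈ 1.43, β ≈ 11.56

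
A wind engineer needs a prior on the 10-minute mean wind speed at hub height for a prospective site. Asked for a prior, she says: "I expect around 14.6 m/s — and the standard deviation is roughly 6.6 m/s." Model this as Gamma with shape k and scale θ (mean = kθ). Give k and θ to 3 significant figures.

For Gamma(k, scale θ): mean = kθ, variance = kθ², so CV = 1/√k.
CV = SD/mean = 6.6/14.6 = 0.4521, hence k = 1/CV² = 4.89.
Then θ = mean/k = 14.6/4.89 = 2.98.

k ≈ 4.89, θ ≈ 2.98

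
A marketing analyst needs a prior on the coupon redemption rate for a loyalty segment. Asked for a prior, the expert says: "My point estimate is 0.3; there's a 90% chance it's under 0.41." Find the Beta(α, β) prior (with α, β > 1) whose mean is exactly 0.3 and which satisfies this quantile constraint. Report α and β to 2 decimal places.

With mean 0.3 fixed, write α = 0.3s, β = 0.7s where s = α+β.
Need P(θ < 0.41) = 0.9 under Beta(0.3s, 0.7s). Normal approximation: (q−m)/√(m(1−m)/s) ≈ z_{0.9} = 1.28, so s ≈ 0.3·0.7·(1.28)²/(0.41−0.3)² = 28.5.
At s = 28.5: P(θ<0.41) ≈ 0.896. Adjusting to match 0.9 gives s ≈ 29.58.
So α = 0.3·29.58 ≈ 8.87, β = 0.7·29.58 ≈ 20.70.

α ≈ 8.87, β ≈ 20.70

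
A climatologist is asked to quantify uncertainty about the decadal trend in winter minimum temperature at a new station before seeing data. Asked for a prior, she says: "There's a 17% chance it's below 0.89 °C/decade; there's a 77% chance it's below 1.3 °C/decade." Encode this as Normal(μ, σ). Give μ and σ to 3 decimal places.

μ = 1.121, σ = 0.242

The p-quantile of Normal(μ,σ) is μ + z_p·σ, with z_{0.17} = -0.9542 and z_{0.77} = 0.7388.
Eliminate σ: μ = (z₂·x₁ − z₁·x₂)/(z₂ − z₁) = (0.7388·0.89 − (-0.9542)·1.3)/1.693 = 1.121.
Then σ = (x₂ − x₁)/(z₂ − z₁) = (1.3 − 0.89)/1.693 = 0.242.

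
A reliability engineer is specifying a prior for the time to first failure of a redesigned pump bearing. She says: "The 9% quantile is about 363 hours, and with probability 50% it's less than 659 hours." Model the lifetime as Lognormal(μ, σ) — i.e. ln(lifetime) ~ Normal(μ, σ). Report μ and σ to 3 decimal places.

μ ≈ 6.491, σ ≈ 0.445

If T ~ Lognormal(μ,σ) then ln T ~ Normal(μ,σ), so the p-quantile of ln T is μ + z_p·σ.
ln(363) = 5.894 and ln(659) = 6.491; z_{0.09} = -1.341, z_{0.5} = 0.
σ = (6.491 − 5.894)/(0 − (-1.341)) = 0.445.
μ = 5.894 − (-1.341)·0.445 = 6.491.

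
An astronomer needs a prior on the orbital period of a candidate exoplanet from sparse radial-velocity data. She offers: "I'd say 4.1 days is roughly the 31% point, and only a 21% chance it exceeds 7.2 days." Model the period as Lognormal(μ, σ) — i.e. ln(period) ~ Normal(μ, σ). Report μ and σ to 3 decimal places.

If T ~ Lognormal(μ,σ) then ln T ~ Normal(μ,σ), so the p-quantile of ln T is μ + z_p·σ.
ln(4.1) = 1.411 and ln(7.2) = 1.974; z_{0.31} = -0.4959, z_{0.79} = 0.8064.
σ = (1.974 − 1.411)/(0.8064 − (-0.4959)) = 0.432.
μ = 1.411 − (-0.4959)·0.432 = 1.625.

μ ≈ 1.625, σ ≈ 0.432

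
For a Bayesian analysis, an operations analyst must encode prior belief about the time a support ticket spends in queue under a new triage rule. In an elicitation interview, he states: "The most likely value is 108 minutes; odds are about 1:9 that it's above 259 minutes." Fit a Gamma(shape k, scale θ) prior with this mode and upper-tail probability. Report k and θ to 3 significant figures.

k ≈ 3.51, θ ≈ 43

Gamma(k,θ) with k>1 has mode (k−1)θ, so θ = 108/(k−1).
Need P(X < 259) = 0.9 with θ tied to k this way. Start at k = 2, θ = 108: P(X<259) ≈ 0.691.
Too low — raise k to concentrate. Iterating converges to k ≈ 3.51.
Then θ = 108/(3.51−1) ≈ 43.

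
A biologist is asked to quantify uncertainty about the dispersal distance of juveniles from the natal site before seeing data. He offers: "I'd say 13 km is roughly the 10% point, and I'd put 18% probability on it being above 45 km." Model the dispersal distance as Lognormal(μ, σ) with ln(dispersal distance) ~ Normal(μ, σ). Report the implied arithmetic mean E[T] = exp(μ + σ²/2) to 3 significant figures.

E[T] ≈ 31.5 km

If T ~ Lognormal(μ,σ) then ln T ~ Normal(μ,σ), so the p-quantile of ln T is μ + z_p·σ.
ln(13) = 2.565 and ln(45) = 3.807; z_{0.1} = -1.282, z_{0.82} = 0.9154.
σ = (3.807 − 2.565)/(0.9154 − (-1.282)) = 0.565.
μ = 2.565 − (-1.282)·0.565 = 3.289.
E[T] = exp(μ + σ²/2) = exp(3.289 + 0.1597) = 31.5 km.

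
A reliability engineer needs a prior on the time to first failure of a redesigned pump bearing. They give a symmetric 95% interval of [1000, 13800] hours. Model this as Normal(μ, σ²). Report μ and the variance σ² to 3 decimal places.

μ = 7400.000, σ² = 10662615.926

A symmetric 95% interval runs μ ± z·σ with z = 1.96.
Half-width = 6400, so σ = 6400/1.96 = 3265.3661 and σ² = 10662615.926.
μ is the interval midpoint, 7400.000.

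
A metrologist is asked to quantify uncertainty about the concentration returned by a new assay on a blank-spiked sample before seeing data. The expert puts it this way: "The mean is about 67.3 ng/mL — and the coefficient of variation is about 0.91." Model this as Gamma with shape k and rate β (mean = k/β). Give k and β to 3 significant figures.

k ≈ 1.21, β ≈ 0.0179

For Gamma(k, rate β): mean = k/β, variance = k/β², so CV = 1/√k.
CV = 0.91, hence k = 1/CV² = 1.21.
Then β = k/mean = 1.21/67.3 = 0.0179.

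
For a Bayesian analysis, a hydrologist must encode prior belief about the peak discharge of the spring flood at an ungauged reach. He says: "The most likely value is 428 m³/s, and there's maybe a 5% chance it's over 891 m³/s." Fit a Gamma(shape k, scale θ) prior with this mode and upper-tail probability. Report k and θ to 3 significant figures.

k ≈ 6.14, θ ≈ 83.3

Gamma(k,θ) with k>1 has mode (k−1)θ, so θ = 428/(k−1).
Need P(X < 891) = 0.95 with θ tied to k this way. Start at k = 2, θ = 428: P(X<891) ≈ 0.616.
Too low — raise k to concentrate. Iterating converges to k ≈ 6.14.
Then θ = 428/(6.14−1) ≈ 83.3.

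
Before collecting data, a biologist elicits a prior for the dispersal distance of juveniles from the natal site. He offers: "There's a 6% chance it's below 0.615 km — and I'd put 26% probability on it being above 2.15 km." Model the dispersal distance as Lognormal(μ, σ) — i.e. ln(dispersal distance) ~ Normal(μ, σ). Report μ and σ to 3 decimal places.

μ ≈ 0.399, σ ≈ 0.569

If T ~ Lognormal(μ,σ) then ln T ~ Normal(μ,σ), so the p-quantile of ln T is μ + z_p·σ.
ln(0.615) = -0.4861 and ln(2.15) = 0.7655; z_{0.06} = -1.555, z_{0.74} = 0.6433.
σ = (0.7655 − -0.4861)/(0.6433 − (-1.555)) = 0.569.
μ = -0.4861 − (-1.555)·0.569 = 0.399.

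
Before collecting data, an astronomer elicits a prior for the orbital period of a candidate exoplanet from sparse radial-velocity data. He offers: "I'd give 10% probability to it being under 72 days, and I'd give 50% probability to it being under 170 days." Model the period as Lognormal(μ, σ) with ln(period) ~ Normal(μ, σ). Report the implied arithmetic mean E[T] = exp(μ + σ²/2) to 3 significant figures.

If T ~ Lognormal(μ,σ) then ln T ~ Normal(μ,σ), so the p-quantile of ln T is μ + z_p·σ.
ln(72) = 4.277 and ln(170) = 5.136; z_{0.1} = -1.282, z_{0.5} = 0.
σ = (5.136 − 4.277)/(0 − (-1.282)) = 0.670.
μ = 4.277 − (-1.282)·0.670 = 5.136.
E[T] = exp(μ + σ²/2) = exp(5.136 + 0.2247) = 213 days.

E[T] ≈ 213 days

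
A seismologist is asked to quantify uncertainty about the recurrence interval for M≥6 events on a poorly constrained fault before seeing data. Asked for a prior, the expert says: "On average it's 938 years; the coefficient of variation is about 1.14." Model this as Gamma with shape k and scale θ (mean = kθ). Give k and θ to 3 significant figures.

For Gamma(k, scale θ): mean = kθ, variance = kθ², so CV = 1/√k.
CV = 1.14, hence k = 1/CV² = 0.769.
Then θ = mean/k = 938/0.769 = 1220.

k ≈ 0.769, θ ≈ 1220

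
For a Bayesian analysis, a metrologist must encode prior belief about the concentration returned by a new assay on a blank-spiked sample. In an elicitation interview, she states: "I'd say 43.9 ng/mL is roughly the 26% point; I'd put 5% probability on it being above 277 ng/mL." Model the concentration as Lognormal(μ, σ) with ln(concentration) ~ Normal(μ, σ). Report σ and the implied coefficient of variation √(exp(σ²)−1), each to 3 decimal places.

σ ≈ 0.805, CV ≈ 0.955

If T ~ Lognormal(μ,σ) then ln T ~ Normal(μ,σ), so the p-quantile of ln T is μ + z_p·σ.
ln(43.9) = 3.782 and ln(277) = 5.624; z_{0.26} = -0.6433, z_{0.95} = 1.645.
σ = (5.624 − 3.782)/(1.645 − (-0.6433)) = 0.805.
μ = 3.782 − (-0.6433)·0.805 = 4.300.
CV = √(exp(σ²)−1) = √(exp(0.6481)−1) = 0.955.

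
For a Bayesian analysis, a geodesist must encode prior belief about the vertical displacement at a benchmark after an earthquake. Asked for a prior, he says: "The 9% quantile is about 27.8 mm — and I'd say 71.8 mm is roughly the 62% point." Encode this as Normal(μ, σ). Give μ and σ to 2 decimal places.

μ = 63.64, σ = 26.73

The p-quantile of Normal(μ,σ) is μ + z_p·σ, with z_{0.09} = -1.341 and z_{0.62} = 0.3055.
Eliminate σ: μ = (z₂·x₁ − z₁·x₂)/(z₂ − z₁) = (0.3055·27.8 − (-1.341)·71.8)/1.646 = 63.64.
Then σ = (x₂ − x₁)/(z₂ − z₁) = (71.8 − 27.8)/1.646 = 26.73.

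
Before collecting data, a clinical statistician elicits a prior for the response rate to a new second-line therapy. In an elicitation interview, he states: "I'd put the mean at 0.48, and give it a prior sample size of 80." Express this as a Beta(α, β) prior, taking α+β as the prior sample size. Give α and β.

Under the effective-sample-size interpretation, Beta(α, β) has prior mean α/(α+β) and prior sample size α+β.
So α+β = 80 and α/(α+β) = 0.48, giving α = 0.48·80 = 38.4 and β = 80 − 38.4 = 41.6.

α = 38.4, β = 41.6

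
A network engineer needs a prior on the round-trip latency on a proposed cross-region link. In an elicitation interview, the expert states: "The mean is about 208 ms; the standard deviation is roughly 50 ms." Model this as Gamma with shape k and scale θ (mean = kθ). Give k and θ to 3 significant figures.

k ≈ 17.3, θ ≈ 12

For Gamma(k, scale θ): mean = kθ, variance = kθ², so CV = 1/√k.
CV = SD/mean = 50/208 = 0.2404, hence k = 1/CV² = 17.3.
Then θ = mean/k = 208/17.3 = 12.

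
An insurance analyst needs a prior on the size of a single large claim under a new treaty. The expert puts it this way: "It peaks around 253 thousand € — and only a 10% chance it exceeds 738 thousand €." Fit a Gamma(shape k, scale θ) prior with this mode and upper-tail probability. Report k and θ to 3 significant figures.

Gamma(k,θ) with k>1 has mode (k−1)θ, so θ = 253/(k−1).
Need P(X < 738) = 0.9 with θ tied to k this way. Start at k = 2, θ = 253: P(X<738) ≈ 0.788.
Too low — raise k to concentrate. Iterating converges to k ≈ 2.66.
Then θ = 253/(2.66−1) ≈ 152.

k ≈ 2.66, θ ≈ 152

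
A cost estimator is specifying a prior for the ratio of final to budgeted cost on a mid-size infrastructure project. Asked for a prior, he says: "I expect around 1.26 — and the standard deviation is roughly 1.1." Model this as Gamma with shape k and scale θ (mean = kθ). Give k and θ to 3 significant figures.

k ≈ 1.31, θ ≈ 0.96

For Gamma(k, scale θ): mean = kθ, variance = kθ², so CV = 1/√k.
CV = SD/mean = 1.1/1.26 = 0.873, hence k = 1/CV² = 1.31.
Then θ = mean/k = 1.26/1.31 = 0.96.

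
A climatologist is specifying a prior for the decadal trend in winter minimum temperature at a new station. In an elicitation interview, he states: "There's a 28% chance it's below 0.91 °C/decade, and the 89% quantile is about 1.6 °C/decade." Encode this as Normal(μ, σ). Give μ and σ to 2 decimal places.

μ = 1.13, σ = 0.38

The p-quantile of Normal(μ,σ) is μ + z_p·σ, with z_{0.28} = -0.5828 and z_{0.89} = 1.227.
Eliminate σ: μ = (z₂·x₁ − z₁·x₂)/(z₂ − z₁) = (1.227·0.91 − (-0.5828)·1.6)/1.809 = 1.13.
Then σ = (x₂ − x₁)/(z₂ − z₁) = (1.6 − 0.91)/1.809 = 0.38.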